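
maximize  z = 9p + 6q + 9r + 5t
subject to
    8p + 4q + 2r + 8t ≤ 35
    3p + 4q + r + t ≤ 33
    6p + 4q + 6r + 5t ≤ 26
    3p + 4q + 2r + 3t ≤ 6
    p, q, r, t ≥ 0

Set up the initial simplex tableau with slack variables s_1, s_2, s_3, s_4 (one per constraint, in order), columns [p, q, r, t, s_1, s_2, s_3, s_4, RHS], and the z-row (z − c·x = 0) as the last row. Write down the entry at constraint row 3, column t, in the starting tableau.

5

Constraint 3 has coefficient 5 on t.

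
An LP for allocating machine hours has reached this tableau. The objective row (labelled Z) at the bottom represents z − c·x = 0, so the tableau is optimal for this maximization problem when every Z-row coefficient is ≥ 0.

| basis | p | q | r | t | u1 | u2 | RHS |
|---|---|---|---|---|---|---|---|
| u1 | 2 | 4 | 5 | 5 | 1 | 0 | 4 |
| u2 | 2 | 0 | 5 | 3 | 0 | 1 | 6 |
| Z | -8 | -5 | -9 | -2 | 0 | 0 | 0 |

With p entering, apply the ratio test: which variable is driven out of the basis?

u1

Column p entries and ratios — u1: 4/2 = 2; u2: 6/2 = 3.
Smallest ratio is 2 in the row of u1, so u1 leaves.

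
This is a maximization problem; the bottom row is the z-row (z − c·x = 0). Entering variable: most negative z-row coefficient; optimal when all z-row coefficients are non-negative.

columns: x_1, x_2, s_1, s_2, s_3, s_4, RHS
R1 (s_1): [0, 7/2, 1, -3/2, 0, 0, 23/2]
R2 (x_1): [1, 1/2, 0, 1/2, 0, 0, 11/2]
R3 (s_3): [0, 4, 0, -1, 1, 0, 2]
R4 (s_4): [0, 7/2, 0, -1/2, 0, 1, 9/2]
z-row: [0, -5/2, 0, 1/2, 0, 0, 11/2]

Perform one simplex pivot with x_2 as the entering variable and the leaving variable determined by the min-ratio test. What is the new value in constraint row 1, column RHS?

Ratio test on column x_2 — row 1: (23/2)/(7/2) = 23/7; row 2: (11/2)/(1/2) = 11; row 3: 2/4 = 1/2; row 4: (9/2)/(7/2) = 9/7. Minimum is 1/2 at row 3 (s_3 leaves); pivot element 4.
Divide row 3 by 4; eliminate column x_2 from the other rows.
Row 1 update in column RHS: 23/2 − (7/2)·(1/2) = 39/4.

39/4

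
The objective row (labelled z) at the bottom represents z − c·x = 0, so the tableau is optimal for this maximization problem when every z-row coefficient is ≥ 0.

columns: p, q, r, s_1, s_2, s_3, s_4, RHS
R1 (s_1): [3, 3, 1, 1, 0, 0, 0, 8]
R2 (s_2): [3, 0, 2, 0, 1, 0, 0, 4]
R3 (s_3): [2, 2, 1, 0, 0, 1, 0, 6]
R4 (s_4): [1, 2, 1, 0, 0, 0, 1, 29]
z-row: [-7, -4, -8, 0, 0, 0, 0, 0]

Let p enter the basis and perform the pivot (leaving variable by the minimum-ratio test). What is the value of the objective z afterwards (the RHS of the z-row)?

Ratio test on column p — row 1: 8/3 = 8/3; row 2: 4/3 = 4/3; row 3: 6/2 = 3; row 4: 29/1 = 29. Minimum is 4/3 at row 2 (s_2 leaves); pivot element 3.
Pivot on row 2; the z-row RHS becomes 0 − (-7)·(4/3) = 28/3.

28/3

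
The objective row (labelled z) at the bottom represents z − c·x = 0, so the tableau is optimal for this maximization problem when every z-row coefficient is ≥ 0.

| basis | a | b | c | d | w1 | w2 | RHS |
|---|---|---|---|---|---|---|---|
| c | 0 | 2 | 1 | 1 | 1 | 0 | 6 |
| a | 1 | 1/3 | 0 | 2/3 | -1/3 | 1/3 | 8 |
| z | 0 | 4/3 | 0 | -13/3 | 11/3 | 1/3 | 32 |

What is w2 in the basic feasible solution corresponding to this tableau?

w2 is not in the basis, so in the current basic feasible solution w2 = 0.

0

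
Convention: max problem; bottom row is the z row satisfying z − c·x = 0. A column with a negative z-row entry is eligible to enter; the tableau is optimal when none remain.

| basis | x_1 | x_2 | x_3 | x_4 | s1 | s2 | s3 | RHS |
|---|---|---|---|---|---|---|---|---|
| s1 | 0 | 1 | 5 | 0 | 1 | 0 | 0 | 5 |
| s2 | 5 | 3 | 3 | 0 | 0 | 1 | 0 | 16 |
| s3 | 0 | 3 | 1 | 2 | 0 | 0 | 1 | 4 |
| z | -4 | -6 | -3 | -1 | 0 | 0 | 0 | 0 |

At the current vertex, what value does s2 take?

16

s2 is basic (row 2); its value is the RHS of that row, 16.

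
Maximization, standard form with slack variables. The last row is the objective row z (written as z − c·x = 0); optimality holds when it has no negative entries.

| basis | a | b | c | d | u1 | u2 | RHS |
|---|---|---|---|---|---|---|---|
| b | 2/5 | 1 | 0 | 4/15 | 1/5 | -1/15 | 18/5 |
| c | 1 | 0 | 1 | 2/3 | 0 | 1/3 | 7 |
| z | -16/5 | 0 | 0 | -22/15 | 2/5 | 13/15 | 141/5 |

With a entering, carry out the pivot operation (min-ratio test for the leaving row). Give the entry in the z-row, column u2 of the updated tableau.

Ratio test on column a — row 1: (18/5)/(2/5) = 9; row 2: 7/1 = 7. Minimum is 7 at row 2 (c leaves); pivot element 1.
Divide row 2 by 1; eliminate column a from the other rows.
z-row update in column u2: 13/15 − (-16/5)·(1/3) = 29/15.

29/15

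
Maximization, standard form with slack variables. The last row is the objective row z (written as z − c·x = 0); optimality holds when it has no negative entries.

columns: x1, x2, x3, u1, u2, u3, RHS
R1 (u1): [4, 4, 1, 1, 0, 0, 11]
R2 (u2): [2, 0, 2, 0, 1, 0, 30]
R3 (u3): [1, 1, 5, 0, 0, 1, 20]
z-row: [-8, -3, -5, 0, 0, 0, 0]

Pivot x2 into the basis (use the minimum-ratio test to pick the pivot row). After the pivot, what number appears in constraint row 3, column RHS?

69/4

Ratio test on column x2 — row 1: 11/4 = 11/4; row 2: entry 0 ≤ 0; row 3: 20/1 = 20. Minimum is 11/4 at row 1 (u1 leaves); pivot element 4.
Divide row 1 by 4; eliminate column x2 from the other rows.
Row 3 update in column RHS: 20 − 1·(11/4) = 69/4.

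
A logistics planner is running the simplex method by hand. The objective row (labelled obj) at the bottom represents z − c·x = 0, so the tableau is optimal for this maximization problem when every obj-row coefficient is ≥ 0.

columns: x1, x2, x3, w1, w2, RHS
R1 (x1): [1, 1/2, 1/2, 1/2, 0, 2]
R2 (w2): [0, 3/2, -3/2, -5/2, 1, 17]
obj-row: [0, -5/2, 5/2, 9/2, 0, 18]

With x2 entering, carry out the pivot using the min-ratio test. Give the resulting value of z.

Ratio test on column x2 — row 1: 2/(1/2) = 4; row 2: 17/(3/2) = 34/3. Minimum is 4 at row 1 (x1 leaves); pivot element 1/2.
Pivot on row 1; the obj-row RHS becomes 18 − (-5/2)·4 = 28.

28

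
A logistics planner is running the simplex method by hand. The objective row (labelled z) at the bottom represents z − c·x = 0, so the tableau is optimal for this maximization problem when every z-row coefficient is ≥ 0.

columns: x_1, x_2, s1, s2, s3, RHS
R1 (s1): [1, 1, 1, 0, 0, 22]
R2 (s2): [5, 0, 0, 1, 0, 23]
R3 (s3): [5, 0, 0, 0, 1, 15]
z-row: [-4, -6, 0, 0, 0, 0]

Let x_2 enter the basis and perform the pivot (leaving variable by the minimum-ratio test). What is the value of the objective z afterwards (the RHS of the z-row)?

Ratio test on column x_2 — row 1: 22/1 = 22; row 2: entry 0 ≤ 0; row 3: entry 0 ≤ 0. Minimum is 22 at row 1 (s1 leaves); pivot element 1.
Pivot on row 1; the z-row RHS becomes 0 − (-6)·22 = 132.

132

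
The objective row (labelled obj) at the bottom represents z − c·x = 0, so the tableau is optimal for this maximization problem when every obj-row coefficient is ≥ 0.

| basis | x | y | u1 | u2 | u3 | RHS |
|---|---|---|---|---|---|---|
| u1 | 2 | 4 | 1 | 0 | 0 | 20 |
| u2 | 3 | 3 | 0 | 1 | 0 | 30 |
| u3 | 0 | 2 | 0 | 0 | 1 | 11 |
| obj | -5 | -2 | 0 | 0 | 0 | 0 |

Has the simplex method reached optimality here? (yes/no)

no

The obj-row has a negative entry -5 in column x, so it is not optimal.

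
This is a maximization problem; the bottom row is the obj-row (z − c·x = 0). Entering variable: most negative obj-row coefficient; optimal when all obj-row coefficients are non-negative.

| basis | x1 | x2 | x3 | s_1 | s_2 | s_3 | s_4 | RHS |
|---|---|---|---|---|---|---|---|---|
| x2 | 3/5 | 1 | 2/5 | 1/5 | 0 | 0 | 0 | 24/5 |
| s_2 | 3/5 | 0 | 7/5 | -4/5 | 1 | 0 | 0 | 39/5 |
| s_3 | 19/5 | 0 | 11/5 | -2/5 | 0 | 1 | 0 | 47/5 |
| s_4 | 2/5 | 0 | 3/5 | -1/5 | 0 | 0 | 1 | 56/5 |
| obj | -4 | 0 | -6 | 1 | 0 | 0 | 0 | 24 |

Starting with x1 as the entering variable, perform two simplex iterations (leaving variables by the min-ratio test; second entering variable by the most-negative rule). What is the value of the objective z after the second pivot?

Ratio test on column x1 — row 1: (24/5)/(3/5) = 8; row 2: (39/5)/(3/5) = 13; row 3: (47/5)/(19/5) = 47/19; row 4: (56/5)/(2/5) = 28. Minimum is 47/19 at row 3 (s_3 leaves); pivot element 19/5.
Pivot on row 3; the obj-row RHS becomes 24 − (-4)·(47/19) = 644/19.
Next entering variable (most negative obj-row entry -70/19): x3.
Ratio test on column x3 — row 1: (63/19)/(1/19) = 63; row 2: (120/19)/(20/19) = 6; row 3: (47/19)/(11/19) = 47/11; row 4: (194/19)/(7/19) = 194/7. Minimum is 47/11 at row 3 (x1 leaves); pivot element 11/19.
After the second pivot the obj-row RHS is 644/19 − (-70/19)·(47/11) = 546/11.

546/11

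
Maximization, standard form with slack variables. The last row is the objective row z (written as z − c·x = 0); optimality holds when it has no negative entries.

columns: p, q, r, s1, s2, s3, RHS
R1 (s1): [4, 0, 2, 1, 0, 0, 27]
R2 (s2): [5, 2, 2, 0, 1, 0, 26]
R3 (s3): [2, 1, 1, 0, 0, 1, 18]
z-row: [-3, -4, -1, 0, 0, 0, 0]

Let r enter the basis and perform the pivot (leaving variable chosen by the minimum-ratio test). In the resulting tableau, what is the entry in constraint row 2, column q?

1

Ratio test on column r — row 1: 27/2 = 27/2; row 2: 26/2 = 13; row 3: 18/1 = 18. Minimum is 13 at row 2 (s2 leaves); pivot element 2.
Divide row 2 by 2; eliminate column r from the other rows.
In the new row 2, the q entry is the old entry divided by the pivot: 2/2 = 1.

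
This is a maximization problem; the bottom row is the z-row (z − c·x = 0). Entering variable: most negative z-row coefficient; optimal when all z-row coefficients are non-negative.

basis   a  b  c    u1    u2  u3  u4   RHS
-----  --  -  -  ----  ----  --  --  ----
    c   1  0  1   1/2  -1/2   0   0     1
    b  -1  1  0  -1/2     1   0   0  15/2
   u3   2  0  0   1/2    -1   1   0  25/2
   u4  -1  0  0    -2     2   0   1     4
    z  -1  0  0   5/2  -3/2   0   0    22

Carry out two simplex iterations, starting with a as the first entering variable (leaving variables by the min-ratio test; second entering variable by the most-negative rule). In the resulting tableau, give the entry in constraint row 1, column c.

Ratio test on column a — row 1: 1/1 = 1; row 2: entry -1 ≤ 0; row 3: (25/2)/2 = 25/4; row 4: entry -1 ≤ 0. Minimum is 1 at row 1 (c leaves); pivot element 1.
Divide row 1 by 1; eliminate column a from the other rows.
Second iteration: most negative z-row entry is -2 in column u2, so u2 enters.
Ratio test on column u2 — row 1: entry -1/2 ≤ 0; row 2: (17/2)/(1/2) = 17; row 3: entry 0 ≤ 0; row 4: 5/(3/2) = 10/3. Minimum is 10/3 at row 4 (u4 leaves); pivot element 3/2.
Divide row 4 by 3/2; eliminate column u2 from the other rows.
After both pivots, the entry at constraint row 1, column c is 4/3.

4/3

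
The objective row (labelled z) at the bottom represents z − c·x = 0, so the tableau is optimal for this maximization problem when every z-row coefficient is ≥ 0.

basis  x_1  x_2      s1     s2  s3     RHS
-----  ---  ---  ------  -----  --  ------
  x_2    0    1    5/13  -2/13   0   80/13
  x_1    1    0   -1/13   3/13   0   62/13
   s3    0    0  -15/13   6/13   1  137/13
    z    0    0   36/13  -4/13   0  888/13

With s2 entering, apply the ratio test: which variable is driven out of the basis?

x_1

Column s2 entries and ratios — x_2: -2/13 ≤ 0, skip; x_1: (62/13)/(3/13) = 62/3; s3: (137/13)/(6/13) = 137/6.
Smallest ratio is 62/3 in the row of x_1, so x_1 leaves.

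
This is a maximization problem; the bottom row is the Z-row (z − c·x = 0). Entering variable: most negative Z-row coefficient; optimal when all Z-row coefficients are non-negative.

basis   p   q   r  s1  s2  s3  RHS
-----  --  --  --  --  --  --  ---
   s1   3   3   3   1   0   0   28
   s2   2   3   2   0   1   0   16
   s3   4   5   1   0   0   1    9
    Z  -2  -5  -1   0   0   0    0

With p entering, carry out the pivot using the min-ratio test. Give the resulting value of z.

9/2

Ratio test on column p — row 1: 28/3 = 28/3; row 2: 16/2 = 8; row 3: 9/4 = 9/4. Minimum is 9/4 at row 3 (s3 leaves); pivot element 4.
Pivot on row 3; the Z-row RHS becomes 0 − (-2)·(9/4) = 9/2.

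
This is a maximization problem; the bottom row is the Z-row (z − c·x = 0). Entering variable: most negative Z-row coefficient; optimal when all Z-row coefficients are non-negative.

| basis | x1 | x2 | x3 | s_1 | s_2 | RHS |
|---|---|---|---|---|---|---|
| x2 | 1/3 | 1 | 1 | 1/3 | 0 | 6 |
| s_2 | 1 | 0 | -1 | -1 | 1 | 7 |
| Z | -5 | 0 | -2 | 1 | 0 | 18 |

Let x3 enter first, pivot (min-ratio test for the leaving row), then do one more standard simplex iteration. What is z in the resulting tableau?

Ratio test on column x3 — row 1: 6/1 = 6; row 2: entry -1 ≤ 0. Minimum is 6 at row 1 (x2 leaves); pivot element 1.
Pivot on row 1; the Z-row RHS becomes 18 − (-2)·6 = 30.
Next entering variable (most negative Z-row entry -13/3): x1.
Ratio test on column x1 — row 1: 6/(1/3) = 18; row 2: 13/(4/3) = 39/4. Minimum is 39/4 at row 2 (s_2 leaves); pivot element 4/3.
After the second pivot the Z-row RHS is 30 − (-13/3)·(39/4) = 289/4.

289/4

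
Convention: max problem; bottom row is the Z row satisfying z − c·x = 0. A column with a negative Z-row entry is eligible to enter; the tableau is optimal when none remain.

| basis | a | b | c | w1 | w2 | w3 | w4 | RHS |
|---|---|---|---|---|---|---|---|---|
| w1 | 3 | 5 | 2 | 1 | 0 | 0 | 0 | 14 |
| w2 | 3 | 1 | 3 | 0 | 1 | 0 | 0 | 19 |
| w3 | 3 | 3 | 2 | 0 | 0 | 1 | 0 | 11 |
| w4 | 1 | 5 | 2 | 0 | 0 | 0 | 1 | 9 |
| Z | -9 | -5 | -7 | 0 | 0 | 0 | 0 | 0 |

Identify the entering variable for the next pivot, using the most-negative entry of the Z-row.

a

Negative Z-row entries: a: -9, b: -5, c: -7.
The most negative is -9 in column a, so a enters.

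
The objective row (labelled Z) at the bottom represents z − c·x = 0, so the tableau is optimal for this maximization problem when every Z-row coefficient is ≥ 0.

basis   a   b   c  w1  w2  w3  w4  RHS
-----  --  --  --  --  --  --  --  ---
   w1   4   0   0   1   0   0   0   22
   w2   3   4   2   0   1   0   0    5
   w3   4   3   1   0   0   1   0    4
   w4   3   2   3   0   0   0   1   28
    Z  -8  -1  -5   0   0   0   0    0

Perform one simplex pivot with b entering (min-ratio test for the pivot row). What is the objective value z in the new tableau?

5/4

Ratio test on column b — row 1: entry 0 ≤ 0; row 2: 5/4 = 5/4; row 3: 4/3 = 4/3; row 4: 28/2 = 14. Minimum is 5/4 at row 2 (w2 leaves); pivot element 4.
Pivot on row 2; the Z-row RHS becomes 0 − (-1)·(5/4) = 5/4.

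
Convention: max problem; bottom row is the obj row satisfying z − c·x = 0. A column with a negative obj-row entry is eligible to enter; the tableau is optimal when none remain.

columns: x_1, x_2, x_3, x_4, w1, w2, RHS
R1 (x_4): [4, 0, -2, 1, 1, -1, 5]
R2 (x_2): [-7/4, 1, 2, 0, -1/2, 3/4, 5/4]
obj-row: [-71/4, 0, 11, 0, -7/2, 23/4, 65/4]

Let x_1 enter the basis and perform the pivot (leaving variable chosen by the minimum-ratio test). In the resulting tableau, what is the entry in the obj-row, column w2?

21/16

Ratio test on column x_1 — row 1: 5/4 = 5/4; row 2: entry -7/4 ≤ 0. Minimum is 5/4 at row 1 (x_4 leaves); pivot element 4.
Divide row 1 by 4; eliminate column x_1 from the other rows.
obj-row update in column w2: 23/4 − (-71/4)·(-1/4) = 21/16.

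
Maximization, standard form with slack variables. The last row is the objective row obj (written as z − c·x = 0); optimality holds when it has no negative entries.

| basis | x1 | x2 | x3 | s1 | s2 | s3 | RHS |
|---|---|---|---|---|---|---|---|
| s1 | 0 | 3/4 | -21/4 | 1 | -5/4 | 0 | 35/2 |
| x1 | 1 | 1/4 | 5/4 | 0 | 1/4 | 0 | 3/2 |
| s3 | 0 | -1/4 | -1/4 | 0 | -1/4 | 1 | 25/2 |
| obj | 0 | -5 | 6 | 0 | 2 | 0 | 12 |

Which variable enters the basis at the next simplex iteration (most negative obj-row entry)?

x2

Negative obj-row entries: x2: -5.
The most negative is -5 in column x2, so x2 enters.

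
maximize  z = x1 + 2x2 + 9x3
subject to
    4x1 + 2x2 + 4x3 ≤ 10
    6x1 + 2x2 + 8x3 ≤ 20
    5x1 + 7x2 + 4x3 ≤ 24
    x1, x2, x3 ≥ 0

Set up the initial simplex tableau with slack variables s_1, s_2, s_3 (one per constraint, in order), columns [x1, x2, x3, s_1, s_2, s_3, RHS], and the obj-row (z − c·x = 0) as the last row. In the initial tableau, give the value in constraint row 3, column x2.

Constraint 3 has coefficient 7 on x2.

7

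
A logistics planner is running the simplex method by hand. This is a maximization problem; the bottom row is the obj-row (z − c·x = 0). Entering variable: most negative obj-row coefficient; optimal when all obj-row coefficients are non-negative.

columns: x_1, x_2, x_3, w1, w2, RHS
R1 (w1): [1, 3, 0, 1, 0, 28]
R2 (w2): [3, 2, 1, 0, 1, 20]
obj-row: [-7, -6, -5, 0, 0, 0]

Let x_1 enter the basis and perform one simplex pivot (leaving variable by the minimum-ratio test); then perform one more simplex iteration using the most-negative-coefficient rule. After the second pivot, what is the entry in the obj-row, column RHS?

100

Ratio test on column x_1 — row 1: 28/1 = 28; row 2: 20/3 = 20/3. Minimum is 20/3 at row 2 (w2 leaves); pivot element 3.
Divide row 2 by 3; eliminate column x_1 from the other rows.
Second iteration: most negative obj-row entry is -8/3 in column x_3, so x_3 enters.
Ratio test on column x_3 — row 1: entry -1/3 ≤ 0; row 2: (20/3)/(1/3) = 20. Minimum is 20 at row 2 (x_1 leaves); pivot element 1/3.
Divide row 2 by 1/3; eliminate column x_3 from the other rows.
After both pivots, the entry at the obj-row, column RHS is 100.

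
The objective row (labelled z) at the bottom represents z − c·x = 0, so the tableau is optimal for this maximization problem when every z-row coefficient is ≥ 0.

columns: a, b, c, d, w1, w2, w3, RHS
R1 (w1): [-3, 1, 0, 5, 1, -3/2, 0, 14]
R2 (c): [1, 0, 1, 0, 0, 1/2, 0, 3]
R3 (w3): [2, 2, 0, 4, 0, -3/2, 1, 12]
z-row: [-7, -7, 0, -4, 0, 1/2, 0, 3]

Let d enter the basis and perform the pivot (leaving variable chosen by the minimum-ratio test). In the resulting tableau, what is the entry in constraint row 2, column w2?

1/2

Ratio test on column d — row 1: 14/5 = 14/5; row 2: entry 0 ≤ 0; row 3: 12/4 = 3. Minimum is 14/5 at row 1 (w1 leaves); pivot element 5.
Divide row 1 by 5; eliminate column d from the other rows.
Row 2 update in column w2: 1/2 − 0·(-3/10) = 1/2.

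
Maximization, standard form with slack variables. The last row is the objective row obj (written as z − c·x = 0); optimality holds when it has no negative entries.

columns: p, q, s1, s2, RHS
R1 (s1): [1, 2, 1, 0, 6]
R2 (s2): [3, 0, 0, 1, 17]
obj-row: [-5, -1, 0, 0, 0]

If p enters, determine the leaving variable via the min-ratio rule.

Column p entries and ratios — s1: 6/1 = 6; s2: 17/3 = 17/3.
Smallest ratio is 17/3 in the row of s2, so s2 leaves.

s2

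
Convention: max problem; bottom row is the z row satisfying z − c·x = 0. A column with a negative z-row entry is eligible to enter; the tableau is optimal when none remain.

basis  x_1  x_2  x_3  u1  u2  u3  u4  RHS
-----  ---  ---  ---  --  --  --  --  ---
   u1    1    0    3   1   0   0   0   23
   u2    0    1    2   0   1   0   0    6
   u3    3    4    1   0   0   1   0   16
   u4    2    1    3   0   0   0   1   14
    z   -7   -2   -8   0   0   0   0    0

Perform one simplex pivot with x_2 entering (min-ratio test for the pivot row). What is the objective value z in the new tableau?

8

Ratio test on column x_2 — row 1: entry 0 ≤ 0; row 2: 6/1 = 6; row 3: 16/4 = 4; row 4: 14/1 = 14. Minimum is 4 at row 3 (u3 leaves); pivot element 4.
Pivot on row 3; the z-row RHS becomes 0 − (-2)·4 = 8.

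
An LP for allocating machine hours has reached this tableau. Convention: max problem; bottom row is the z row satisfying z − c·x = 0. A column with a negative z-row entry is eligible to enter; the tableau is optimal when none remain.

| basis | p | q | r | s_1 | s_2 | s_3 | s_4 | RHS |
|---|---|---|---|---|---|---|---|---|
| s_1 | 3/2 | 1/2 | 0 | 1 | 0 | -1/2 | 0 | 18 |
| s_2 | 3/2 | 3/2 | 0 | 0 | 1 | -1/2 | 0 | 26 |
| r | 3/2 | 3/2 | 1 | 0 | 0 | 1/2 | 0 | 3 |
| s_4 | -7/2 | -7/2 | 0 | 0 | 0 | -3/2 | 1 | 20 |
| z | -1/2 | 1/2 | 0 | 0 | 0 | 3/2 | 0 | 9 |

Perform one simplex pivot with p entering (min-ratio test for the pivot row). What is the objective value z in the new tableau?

10

Ratio test on column p — row 1: 18/(3/2) = 12; row 2: 26/(3/2) = 52/3; row 3: 3/(3/2) = 2; row 4: entry -7/2 ≤ 0. Minimum is 2 at row 3 (r leaves); pivot element 3/2.
Pivot on row 3; the z-row RHS becomes 9 − (-1/2)·2 = 10.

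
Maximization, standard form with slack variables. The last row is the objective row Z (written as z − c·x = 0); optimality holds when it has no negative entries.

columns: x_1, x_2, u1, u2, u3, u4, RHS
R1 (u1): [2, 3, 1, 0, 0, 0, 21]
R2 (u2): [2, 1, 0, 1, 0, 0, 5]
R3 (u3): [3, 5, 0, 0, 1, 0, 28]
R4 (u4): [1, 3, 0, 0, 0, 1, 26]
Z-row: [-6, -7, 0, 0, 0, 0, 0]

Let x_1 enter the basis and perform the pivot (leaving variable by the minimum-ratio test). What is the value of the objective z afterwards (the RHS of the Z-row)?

Ratio test on column x_1 — row 1: 21/2 = 21/2; row 2: 5/2 = 5/2; row 3: 28/3 = 28/3; row 4: 26/1 = 26. Minimum is 5/2 at row 2 (u2 leaves); pivot element 2.
Pivot on row 2; the Z-row RHS becomes 0 − (-6)·(5/2) = 15.

15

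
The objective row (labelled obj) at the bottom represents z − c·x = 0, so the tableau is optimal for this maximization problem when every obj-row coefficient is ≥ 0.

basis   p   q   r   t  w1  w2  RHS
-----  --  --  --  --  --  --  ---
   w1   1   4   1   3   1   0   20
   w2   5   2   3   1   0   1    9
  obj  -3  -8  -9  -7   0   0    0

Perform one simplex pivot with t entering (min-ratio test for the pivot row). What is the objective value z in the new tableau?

Ratio test on column t — row 1: 20/3 = 20/3; row 2: 9/1 = 9. Minimum is 20/3 at row 1 (w1 leaves); pivot element 3.
Pivot on row 1; the obj-row RHS becomes 0 − (-7)·(20/3) = 140/3.

140/3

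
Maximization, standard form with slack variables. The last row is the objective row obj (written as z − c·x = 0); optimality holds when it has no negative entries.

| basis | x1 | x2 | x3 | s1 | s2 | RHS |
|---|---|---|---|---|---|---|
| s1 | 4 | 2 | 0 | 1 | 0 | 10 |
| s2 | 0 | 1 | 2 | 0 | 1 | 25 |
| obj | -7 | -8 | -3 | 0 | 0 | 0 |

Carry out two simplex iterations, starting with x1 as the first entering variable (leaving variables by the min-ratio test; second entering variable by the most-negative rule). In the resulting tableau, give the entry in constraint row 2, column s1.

Ratio test on column x1 — row 1: 10/4 = 5/2; row 2: entry 0 ≤ 0. Minimum is 5/2 at row 1 (s1 leaves); pivot element 4.
Divide row 1 by 4; eliminate column x1 from the other rows.
Second iteration: most negative obj-row entry is -9/2 in column x2, so x2 enters.
Ratio test on column x2 — row 1: (5/2)/(1/2) = 5; row 2: 25/1 = 25. Minimum is 5 at row 1 (x1 leaves); pivot element 1/2.
Divide row 1 by 1/2; eliminate column x2 from the other rows.
After both pivots, the entry at constraint row 2, column s1 is -1/2.

-1/2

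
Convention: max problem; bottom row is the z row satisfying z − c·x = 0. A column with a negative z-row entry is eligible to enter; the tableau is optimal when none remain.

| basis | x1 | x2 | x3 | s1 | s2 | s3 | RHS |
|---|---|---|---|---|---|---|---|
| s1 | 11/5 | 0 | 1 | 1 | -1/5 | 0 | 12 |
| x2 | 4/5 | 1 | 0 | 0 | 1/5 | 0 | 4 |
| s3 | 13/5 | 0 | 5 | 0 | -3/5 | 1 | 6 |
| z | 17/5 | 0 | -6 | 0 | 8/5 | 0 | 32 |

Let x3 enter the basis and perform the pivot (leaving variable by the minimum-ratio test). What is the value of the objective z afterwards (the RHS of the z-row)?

Ratio test on column x3 — row 1: 12/1 = 12; row 2: entry 0 ≤ 0; row 3: 6/5 = 6/5. Minimum is 6/5 at row 3 (s3 leaves); pivot element 5.
Pivot on row 3; the z-row RHS becomes 32 − (-6)·(6/5) = 196/5.

196/5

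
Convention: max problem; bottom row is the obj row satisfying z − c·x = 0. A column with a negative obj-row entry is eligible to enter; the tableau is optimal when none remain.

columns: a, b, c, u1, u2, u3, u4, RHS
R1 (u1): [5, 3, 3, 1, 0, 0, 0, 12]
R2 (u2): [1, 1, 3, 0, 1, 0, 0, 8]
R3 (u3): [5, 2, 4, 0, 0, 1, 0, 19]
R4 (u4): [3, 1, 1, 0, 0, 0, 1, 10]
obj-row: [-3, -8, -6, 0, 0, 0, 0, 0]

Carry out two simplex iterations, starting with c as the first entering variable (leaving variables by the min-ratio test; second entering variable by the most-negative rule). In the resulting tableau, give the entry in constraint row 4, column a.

4/3

Ratio test on column c — row 1: 12/3 = 4; row 2: 8/3 = 8/3; row 3: 19/4 = 19/4; row 4: 10/1 = 10. Minimum is 8/3 at row 2 (u2 leaves); pivot element 3.
Divide row 2 by 3; eliminate column c from the other rows.
Second iteration: most negative obj-row entry is -6 in column b, so b enters.
Ratio test on column b — row 1: 4/2 = 2; row 2: (8/3)/(1/3) = 8; row 3: (25/3)/(2/3) = 25/2; row 4: (22/3)/(2/3) = 11. Minimum is 2 at row 1 (u1 leaves); pivot element 2.
Divide row 1 by 2; eliminate column b from the other rows.
After both pivots, the entry at constraint row 4, column a is 4/3.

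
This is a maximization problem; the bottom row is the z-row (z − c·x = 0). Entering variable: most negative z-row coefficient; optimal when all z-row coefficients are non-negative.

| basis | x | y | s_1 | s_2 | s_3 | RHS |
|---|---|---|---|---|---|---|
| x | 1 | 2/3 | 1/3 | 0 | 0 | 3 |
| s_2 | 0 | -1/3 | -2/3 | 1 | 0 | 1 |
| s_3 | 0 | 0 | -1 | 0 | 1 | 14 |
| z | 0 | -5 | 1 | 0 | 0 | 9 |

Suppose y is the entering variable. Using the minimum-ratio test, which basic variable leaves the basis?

Column y entries and ratios — x: 3/(2/3) = 9/2; s_2: -1/3 ≤ 0, skip; s_3: 0 ≤ 0, skip.
Smallest ratio is 9/2 in the row of x, so x leaves.

x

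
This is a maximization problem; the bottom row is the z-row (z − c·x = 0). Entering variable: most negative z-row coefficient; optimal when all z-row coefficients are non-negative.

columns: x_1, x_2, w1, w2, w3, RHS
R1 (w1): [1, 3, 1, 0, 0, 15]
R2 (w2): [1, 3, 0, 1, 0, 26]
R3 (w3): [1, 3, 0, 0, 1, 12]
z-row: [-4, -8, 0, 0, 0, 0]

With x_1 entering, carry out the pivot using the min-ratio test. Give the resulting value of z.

48

Ratio test on column x_1 — row 1: 15/1 = 15; row 2: 26/1 = 26; row 3: 12/1 = 12. Minimum is 12 at row 3 (w3 leaves); pivot element 1.
Pivot on row 3; the z-row RHS becomes 0 − (-4)·12 = 48.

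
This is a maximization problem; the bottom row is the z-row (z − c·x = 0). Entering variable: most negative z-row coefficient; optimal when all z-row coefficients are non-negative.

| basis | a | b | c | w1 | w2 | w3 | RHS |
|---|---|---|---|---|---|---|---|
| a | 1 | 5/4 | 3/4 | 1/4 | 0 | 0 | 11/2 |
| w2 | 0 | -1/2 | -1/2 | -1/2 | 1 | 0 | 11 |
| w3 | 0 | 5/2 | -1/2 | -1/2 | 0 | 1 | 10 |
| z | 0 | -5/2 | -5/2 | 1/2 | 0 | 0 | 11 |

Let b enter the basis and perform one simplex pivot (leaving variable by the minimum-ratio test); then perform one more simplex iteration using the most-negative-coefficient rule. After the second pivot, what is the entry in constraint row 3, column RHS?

Ratio test on column b — row 1: (11/2)/(5/4) = 22/5; row 2: entry -1/2 ≤ 0; row 3: 10/(5/2) = 4. Minimum is 4 at row 3 (w3 leaves); pivot element 5/2.
Divide row 3 by 5/2; eliminate column b from the other rows.
Second iteration: most negative z-row entry is -3 in column c, so c enters.
Ratio test on column c — row 1: (1/2)/1 = 1/2; row 2: entry -3/5 ≤ 0; row 3: entry -1/5 ≤ 0. Minimum is 1/2 at row 1 (a leaves); pivot element 1.
Divide row 1 by 1; eliminate column c from the other rows.
After both pivots, the entry at constraint row 3, column RHS is 41/10.

41/10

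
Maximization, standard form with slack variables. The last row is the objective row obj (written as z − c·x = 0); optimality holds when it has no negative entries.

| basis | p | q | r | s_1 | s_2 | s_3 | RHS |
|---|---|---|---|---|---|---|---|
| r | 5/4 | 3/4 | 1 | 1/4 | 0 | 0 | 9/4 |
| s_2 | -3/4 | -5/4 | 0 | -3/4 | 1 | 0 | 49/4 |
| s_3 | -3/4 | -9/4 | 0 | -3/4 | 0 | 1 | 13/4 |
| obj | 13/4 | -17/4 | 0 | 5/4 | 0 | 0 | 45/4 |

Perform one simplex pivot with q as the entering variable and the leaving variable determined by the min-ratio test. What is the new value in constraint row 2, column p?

4/3

Ratio test on column q — row 1: (9/4)/(3/4) = 3; row 2: entry -5/4 ≤ 0; row 3: entry -9/4 ≤ 0. Minimum is 3 at row 1 (r leaves); pivot element 3/4.
Divide row 1 by 3/4; eliminate column q from the other rows.
Row 2 update in column p: -3/4 − (-5/4)·(5/3) = 4/3.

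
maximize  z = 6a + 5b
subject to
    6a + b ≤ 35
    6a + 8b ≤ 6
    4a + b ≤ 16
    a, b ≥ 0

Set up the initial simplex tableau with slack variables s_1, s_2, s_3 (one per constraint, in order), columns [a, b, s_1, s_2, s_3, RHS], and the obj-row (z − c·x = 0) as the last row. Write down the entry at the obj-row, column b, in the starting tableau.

The obj-row carries the negated objective coefficients: the b entry is -5.

-5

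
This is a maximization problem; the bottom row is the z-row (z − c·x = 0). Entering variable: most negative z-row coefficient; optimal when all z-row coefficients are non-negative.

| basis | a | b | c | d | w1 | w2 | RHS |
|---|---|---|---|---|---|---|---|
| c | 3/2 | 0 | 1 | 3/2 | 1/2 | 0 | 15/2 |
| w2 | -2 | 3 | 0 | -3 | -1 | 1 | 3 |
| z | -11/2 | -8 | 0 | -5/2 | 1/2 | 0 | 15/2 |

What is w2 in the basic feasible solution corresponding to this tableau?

3

w2 is basic (row 2); its value is the RHS of that row, 3.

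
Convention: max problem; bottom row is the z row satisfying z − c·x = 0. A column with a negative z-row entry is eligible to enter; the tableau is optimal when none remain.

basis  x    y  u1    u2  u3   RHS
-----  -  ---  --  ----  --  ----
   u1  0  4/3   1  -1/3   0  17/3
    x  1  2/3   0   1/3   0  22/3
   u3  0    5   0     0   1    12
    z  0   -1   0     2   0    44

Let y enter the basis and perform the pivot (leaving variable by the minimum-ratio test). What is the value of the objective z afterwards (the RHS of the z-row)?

Ratio test on column y — row 1: (17/3)/(4/3) = 17/4; row 2: (22/3)/(2/3) = 11; row 3: 12/5 = 12/5. Minimum is 12/5 at row 3 (u3 leaves); pivot element 5.
Pivot on row 3; the z-row RHS becomes 44 − (-1)·(12/5) = 232/5.

232/5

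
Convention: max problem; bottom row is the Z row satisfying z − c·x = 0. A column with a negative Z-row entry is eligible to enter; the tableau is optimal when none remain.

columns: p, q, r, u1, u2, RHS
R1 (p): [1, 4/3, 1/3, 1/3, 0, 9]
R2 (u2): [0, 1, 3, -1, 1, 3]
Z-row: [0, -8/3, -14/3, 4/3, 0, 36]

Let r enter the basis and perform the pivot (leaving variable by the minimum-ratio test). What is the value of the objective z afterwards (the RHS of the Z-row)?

Ratio test on column r — row 1: 9/(1/3) = 27; row 2: 3/3 = 1. Minimum is 1 at row 2 (u2 leaves); pivot element 3.
Pivot on row 2; the Z-row RHS becomes 36 − (-14/3)·1 = 122/3.

122/3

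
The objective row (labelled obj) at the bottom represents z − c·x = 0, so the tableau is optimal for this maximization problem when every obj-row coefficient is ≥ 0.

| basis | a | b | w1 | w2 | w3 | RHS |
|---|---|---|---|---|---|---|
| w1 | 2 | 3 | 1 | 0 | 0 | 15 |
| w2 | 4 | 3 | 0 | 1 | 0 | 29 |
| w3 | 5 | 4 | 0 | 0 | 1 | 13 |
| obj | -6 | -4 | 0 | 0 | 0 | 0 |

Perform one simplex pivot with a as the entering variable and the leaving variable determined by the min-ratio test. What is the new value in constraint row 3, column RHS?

13/5

Ratio test on column a — row 1: 15/2 = 15/2; row 2: 29/4 = 29/4; row 3: 13/5 = 13/5. Minimum is 13/5 at row 3 (w3 leaves); pivot element 5.
Divide row 3 by 5; eliminate column a from the other rows.
In the new row 3, the RHS entry is the old entry divided by the pivot: 13/5 = 13/5.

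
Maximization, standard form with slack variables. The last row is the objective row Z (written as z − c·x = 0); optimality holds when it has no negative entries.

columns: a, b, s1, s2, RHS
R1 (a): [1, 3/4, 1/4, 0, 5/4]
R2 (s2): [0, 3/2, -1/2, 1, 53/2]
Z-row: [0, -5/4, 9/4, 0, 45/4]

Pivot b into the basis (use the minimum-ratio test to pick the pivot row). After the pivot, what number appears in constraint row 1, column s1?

Ratio test on column b — row 1: (5/4)/(3/4) = 5/3; row 2: (53/2)/(3/2) = 53/3. Minimum is 5/3 at row 1 (a leaves); pivot element 3/4.
Divide row 1 by 3/4; eliminate column b from the other rows.
In the new row 1, the s1 entry is the old entry divided by the pivot: (1/4)/(3/4) = 1/3.

1/3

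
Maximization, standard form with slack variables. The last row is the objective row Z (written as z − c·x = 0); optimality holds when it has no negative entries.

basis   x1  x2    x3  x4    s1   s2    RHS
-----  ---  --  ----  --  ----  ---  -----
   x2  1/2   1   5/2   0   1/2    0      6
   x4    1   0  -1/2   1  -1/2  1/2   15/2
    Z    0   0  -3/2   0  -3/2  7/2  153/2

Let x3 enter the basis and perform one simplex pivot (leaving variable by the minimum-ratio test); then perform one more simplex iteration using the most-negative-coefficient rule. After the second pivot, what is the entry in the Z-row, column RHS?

189/2

Ratio test on column x3 — row 1: 6/(5/2) = 12/5; row 2: entry -1/2 ≤ 0. Minimum is 12/5 at row 1 (x2 leaves); pivot element 5/2.
Divide row 1 by 5/2; eliminate column x3 from the other rows.
Second iteration: most negative Z-row entry is -6/5 in column s1, so s1 enters.
Ratio test on column s1 — row 1: (12/5)/(1/5) = 12; row 2: entry -2/5 ≤ 0. Minimum is 12 at row 1 (x3 leaves); pivot element 1/5.
Divide row 1 by 1/5; eliminate column s1 from the other rows.
After both pivots, the entry at the Z-row, column RHS is 189/2.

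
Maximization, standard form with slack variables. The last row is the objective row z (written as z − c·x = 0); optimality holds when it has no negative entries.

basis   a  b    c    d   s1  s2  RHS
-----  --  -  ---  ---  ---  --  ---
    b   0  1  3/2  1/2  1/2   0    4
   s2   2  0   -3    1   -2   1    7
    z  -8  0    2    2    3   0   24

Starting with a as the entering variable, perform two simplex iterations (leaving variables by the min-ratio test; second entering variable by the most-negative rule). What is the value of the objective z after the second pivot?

Ratio test on column a — row 1: entry 0 ≤ 0; row 2: 7/2 = 7/2. Minimum is 7/2 at row 2 (s2 leaves); pivot element 2.
Pivot on row 2; the z-row RHS becomes 24 − (-8)·(7/2) = 52.
Next entering variable (most negative z-row entry -10): c.
Ratio test on column c — row 1: 4/(3/2) = 8/3; row 2: entry -3/2 ≤ 0. Minimum is 8/3 at row 1 (b leaves); pivot element 3/2.
After the second pivot the z-row RHS is 52 − (-10)·(8/3) = 236/3.

236/3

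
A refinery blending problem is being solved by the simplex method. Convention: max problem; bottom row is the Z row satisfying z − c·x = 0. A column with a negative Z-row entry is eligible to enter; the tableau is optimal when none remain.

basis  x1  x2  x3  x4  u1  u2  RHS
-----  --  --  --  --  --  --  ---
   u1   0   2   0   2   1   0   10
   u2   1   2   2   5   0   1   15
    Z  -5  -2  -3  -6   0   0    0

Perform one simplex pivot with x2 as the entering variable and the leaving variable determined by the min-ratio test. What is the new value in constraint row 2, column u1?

-1

Ratio test on column x2 — row 1: 10/2 = 5; row 2: 15/2 = 15/2. Minimum is 5 at row 1 (u1 leaves); pivot element 2.
Divide row 1 by 2; eliminate column x2 from the other rows.
Row 2 update in column u1: 0 − 2·(1/2) = -1.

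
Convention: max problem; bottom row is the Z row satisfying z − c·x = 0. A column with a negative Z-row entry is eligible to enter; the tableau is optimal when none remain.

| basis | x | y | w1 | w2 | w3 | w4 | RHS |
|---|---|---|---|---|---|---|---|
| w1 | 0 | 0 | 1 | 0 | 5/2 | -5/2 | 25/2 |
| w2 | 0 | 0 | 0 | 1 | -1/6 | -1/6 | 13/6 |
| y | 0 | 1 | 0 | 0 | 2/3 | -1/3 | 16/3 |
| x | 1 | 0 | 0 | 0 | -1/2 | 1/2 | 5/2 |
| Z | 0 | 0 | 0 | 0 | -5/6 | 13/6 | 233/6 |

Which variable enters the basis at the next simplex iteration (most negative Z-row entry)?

w3

Negative Z-row entries: w3: -5/6.
The most negative is -5/6 in column w3, so w3 enters.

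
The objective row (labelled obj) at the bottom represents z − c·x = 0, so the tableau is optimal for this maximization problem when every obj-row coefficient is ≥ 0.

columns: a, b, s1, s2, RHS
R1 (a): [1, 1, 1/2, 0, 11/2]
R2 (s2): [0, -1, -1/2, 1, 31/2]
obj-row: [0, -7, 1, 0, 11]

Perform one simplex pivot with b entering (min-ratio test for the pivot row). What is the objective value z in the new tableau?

99/2

Ratio test on column b — row 1: (11/2)/1 = 11/2; row 2: entry -1 ≤ 0. Minimum is 11/2 at row 1 (a leaves); pivot element 1.
Pivot on row 1; the obj-row RHS becomes 11 − (-7)·(11/2) = 99/2.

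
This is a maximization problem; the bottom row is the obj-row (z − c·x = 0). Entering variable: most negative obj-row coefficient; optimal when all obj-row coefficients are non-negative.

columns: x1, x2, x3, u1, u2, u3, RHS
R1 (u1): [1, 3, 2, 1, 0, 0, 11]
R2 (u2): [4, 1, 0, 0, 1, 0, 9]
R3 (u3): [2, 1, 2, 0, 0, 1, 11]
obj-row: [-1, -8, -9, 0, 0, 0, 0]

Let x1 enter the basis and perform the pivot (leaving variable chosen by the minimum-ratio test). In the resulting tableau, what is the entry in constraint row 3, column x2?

1/2

Ratio test on column x1 — row 1: 11/1 = 11; row 2: 9/4 = 9/4; row 3: 11/2 = 11/2. Minimum is 9/4 at row 2 (u2 leaves); pivot element 4.
Divide row 2 by 4; eliminate column x1 from the other rows.
Row 3 update in column x2: 1 − 2·(1/4) = 1/2.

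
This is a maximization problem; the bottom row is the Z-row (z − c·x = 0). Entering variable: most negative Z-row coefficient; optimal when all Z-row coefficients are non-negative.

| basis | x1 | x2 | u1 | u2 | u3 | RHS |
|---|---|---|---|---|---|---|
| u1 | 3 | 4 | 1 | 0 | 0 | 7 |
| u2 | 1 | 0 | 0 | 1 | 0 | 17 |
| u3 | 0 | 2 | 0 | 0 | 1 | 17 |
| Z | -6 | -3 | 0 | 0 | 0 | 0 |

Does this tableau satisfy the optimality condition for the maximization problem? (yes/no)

The Z-row has a negative entry -6 in column x1, so it is not optimal.

no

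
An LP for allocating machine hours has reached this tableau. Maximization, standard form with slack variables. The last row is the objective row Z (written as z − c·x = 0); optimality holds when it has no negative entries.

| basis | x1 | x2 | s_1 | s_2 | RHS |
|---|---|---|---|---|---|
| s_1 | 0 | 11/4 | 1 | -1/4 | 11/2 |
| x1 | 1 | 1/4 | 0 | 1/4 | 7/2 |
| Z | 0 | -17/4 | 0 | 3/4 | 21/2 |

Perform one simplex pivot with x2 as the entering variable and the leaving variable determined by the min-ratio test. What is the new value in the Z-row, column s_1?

17/11

Ratio test on column x2 — row 1: (11/2)/(11/4) = 2; row 2: (7/2)/(1/4) = 14. Minimum is 2 at row 1 (s_1 leaves); pivot element 11/4.
Divide row 1 by 11/4; eliminate column x2 from the other rows.
Z-row update in column s_1: 0 − (-17/4)·(4/11) = 17/11.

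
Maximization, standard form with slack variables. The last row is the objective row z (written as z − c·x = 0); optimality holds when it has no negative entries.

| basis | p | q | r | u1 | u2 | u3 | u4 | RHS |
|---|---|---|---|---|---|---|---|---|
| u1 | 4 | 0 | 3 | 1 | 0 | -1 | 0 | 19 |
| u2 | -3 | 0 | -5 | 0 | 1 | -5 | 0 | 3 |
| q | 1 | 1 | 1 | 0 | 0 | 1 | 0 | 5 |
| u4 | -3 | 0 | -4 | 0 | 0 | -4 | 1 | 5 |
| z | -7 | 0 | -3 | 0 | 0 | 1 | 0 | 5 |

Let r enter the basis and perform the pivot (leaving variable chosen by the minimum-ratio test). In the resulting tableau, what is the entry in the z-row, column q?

Ratio test on column r — row 1: 19/3 = 19/3; row 2: entry -5 ≤ 0; row 3: 5/1 = 5; row 4: entry -4 ≤ 0. Minimum is 5 at row 3 (q leaves); pivot element 1.
Divide row 3 by 1; eliminate column r from the other rows.
z-row update in column q: 0 − (-3)·1 = 3.

3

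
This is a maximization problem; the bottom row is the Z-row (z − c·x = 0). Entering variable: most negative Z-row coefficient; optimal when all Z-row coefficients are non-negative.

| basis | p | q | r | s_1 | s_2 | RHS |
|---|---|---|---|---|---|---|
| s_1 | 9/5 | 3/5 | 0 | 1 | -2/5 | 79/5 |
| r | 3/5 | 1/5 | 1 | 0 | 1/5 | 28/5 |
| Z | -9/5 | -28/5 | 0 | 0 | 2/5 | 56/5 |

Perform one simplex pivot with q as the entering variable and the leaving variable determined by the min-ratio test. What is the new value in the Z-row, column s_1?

28/3

Ratio test on column q — row 1: (79/5)/(3/5) = 79/3; row 2: (28/5)/(1/5) = 28. Minimum is 79/3 at row 1 (s_1 leaves); pivot element 3/5.
Divide row 1 by 3/5; eliminate column q from the other rows.
Z-row update in column s_1: 0 − (-28/5)·(5/3) = 28/3.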